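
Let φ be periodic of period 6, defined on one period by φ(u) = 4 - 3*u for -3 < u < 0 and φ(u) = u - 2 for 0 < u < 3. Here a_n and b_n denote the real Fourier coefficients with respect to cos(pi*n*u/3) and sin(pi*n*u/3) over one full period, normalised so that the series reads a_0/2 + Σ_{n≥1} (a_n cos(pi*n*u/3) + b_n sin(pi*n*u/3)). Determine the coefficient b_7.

b_7 = 1/3 ∫_{-3}^{3} φ(u) sin(7*pi*u/3) du.
Split the integral at the breakpoints.
Integrating by parts (boundary term plus one more integral), an antiderivative of (4 - 3*u) sin(7*pi*u/3) is 9*u*cos(7*pi*u/3)/(7*pi) - 27*sin(7*pi*u/3)/(49*pi**2) - 12*cos(7*pi*u/3)/(7*pi); evaluating from -3 to 0: ∫_{-3}^{0} (4 - 3*u) sin(7*pi*u/3) du = (-12/(7*pi)) - (39/(7*pi)) = -51/(7*pi).
Integrating by parts (boundary term plus one more integral), an antiderivative of (u - 2) sin(7*pi*u/3) is -3*u*cos(7*pi*u/3)/(7*pi) + 9*sin(7*pi*u/3)/(49*pi**2) + 6*cos(7*pi*u/3)/(7*pi); evaluating from 0 to 3: ∫_{0}^{3} (u - 2) sin(7*pi*u/3) du = (3/(7*pi)) - (6/(7*pi)) = -3/(7*pi).
Summing the pieces and multiplying by (1/3) gives b_7 = -18/(7*pi).

-18/(7*pi)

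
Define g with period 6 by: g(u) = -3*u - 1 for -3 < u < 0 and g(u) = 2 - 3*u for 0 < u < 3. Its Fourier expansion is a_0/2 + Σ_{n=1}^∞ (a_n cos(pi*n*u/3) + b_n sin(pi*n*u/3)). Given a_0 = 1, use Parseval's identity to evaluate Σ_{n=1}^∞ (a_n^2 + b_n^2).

Parseval: a_0^2/2 + Σ_{n≥1} (a_n^2+b_n^2) = 1/3 ∫_{-3}^{3} g(u)^2 du = 32.
Subtract a_0^2/2 = 1/2: Σ (a_n^2+b_n^2) = 63/2.

63/2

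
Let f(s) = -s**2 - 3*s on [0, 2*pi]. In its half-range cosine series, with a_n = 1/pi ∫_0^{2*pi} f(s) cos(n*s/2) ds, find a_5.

a_5 = 1/pi ∫_0^{2*pi} (-s**2 - 3*s) cos(5*s/2) ds.
Integrating by parts twice (tabular method), an antiderivative of (-s**2 - 3*s) cos(5*s/2) is -2*s**2*sin(5*s/2)/5 - 6*s*sin(5*s/2)/5 - 8*s*cos(5*s/2)/25 + 16*sin(5*s/2)/125 - 12*cos(5*s/2)/25; evaluating from 0 to 2*pi: ∫_{0}^{2*pi} (-s**2 - 3*s) cos(5*s/2) ds = (12/25 + 16*pi/25) - (-12/25) = 24/25 + 16*pi/25.
Hence a_5 = (1/pi)·(24/25 + 16*pi/25) = 8*(3 + 2*pi)/(25*pi).

8*(3 + 2*pi)/(25*pi)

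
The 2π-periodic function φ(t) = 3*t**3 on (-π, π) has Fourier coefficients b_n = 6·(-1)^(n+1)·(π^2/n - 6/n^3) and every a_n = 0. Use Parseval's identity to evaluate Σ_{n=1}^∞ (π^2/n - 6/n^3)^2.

Parseval: Σ b_n^2 = (1/π) ∫_{-π}^{π} φ(t)^2 dt = 18*pi**6/7.
b_n^2 = 36·(π^2/n - 6/n^3)^2, so the sum equals (18*pi**6/7)/36 = pi**6/14.

pi**6/14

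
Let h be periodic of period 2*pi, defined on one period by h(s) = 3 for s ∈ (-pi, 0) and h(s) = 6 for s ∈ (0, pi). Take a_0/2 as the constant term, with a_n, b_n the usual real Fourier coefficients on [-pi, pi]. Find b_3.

b_3 = 1/pi ∫_{-pi}^{pi} h(s) sin(3*s) ds.
Split the integral at the breakpoints.
Directly, an antiderivative of (3) sin(3*s) is -cos(3*s); evaluating from -pi to 0: ∫_{-pi}^{0} (3) sin(3*s) ds = (-1) - (1) = -2.
Directly, an antiderivative of (6) sin(3*s) is -2*cos(3*s); evaluating from 0 to pi: ∫_{0}^{pi} (6) sin(3*s) ds = (2) - (-2) = 4.
Summing the pieces and multiplying by (1/pi) gives b_3 = 2/pi.

2/pi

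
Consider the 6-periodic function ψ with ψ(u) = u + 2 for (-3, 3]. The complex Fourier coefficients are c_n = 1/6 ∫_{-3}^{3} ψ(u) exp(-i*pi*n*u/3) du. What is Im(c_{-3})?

Since ψ is real-valued, Im(c_{-3}) = -1/6 ∫_{-3}^{3} ψ(u) sin(-pi*u) du = b_{3}/2.
Integrating by parts (boundary term plus one more integral), an antiderivative of (u + 2) sin(-pi*u) is u*cos(pi*u)/pi - sin(pi*u)/pi**2 + 2*cos(pi*u)/pi; evaluating from -3 to 3: ∫_{-3}^{3} (u + 2) sin(-pi*u) du = (-5/pi) - (1/pi) = -6/pi.
Hence Im(c_{-3}) = (-1/6)·(-6/pi) = 1/pi.

1/pi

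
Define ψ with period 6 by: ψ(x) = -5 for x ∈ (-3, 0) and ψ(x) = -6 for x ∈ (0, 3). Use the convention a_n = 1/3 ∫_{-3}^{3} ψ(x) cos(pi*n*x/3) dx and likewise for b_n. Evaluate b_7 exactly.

b_7 = 1/3 ∫_{-3}^{3} ψ(x) sin(7*pi*x/3) dx.
Split the integral at the breakpoints.
Directly, an antiderivative of (-5) sin(7*pi*x/3) is 15*cos(7*pi*x/3)/(7*pi); evaluating from -3 to 0: ∫_{-3}^{0} (-5) sin(7*pi*x/3) dx = (15/(7*pi)) - (-15/(7*pi)) = 30/(7*pi).
Directly, an antiderivative of (-6) sin(7*pi*x/3) is 18*cos(7*pi*x/3)/(7*pi); evaluating from 0 to 3: ∫_{0}^{3} (-6) sin(7*pi*x/3) dx = (-18/(7*pi)) - (18/(7*pi)) = -36/(7*pi).
Summing the pieces and multiplying by (1/3) gives b_7 = -2/(7*pi).

-2/(7*pi)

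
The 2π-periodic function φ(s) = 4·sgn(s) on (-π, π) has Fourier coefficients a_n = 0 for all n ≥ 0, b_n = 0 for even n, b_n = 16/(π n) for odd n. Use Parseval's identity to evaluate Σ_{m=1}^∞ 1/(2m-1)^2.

Parseval: Σ b_n^2 = (1/π) ∫_{-π}^{π} φ(s)^2 ds = 32.
Only odd n contribute, with b_n^2 = 256/(π^2 n^2), so Σ_{m≥1} 1/(2m-1)^2 = π^2·(32)/256 = pi**2/8.

pi**2/8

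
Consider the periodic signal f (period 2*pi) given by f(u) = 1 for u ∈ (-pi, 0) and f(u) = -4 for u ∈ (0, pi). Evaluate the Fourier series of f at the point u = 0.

At u = 0 the one-sided limits are f(0^-) = 1 and f(0^+) = -4.
By Dirichlet's theorem the series converges to their average, [(1) + (-4)]/2 = -3/2.

-3/2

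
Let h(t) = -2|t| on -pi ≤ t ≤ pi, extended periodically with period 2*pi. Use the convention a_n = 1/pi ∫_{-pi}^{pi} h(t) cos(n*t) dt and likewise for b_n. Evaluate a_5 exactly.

a_5 = 1/pi ∫_{-pi}^{pi} h(t) cos(5*t) dt.
h is even and cos(5*t) is even, so the integrand is even and a_5 = 2/pi ∫_0^{pi} h(t) cos(5*t) dt.
Integrating by parts (boundary term plus one more integral), an antiderivative of (-2*t) cos(5*t) is -2*t*sin(5*t)/5 - 2*cos(5*t)/25; evaluating from 0 to pi: ∫_{0}^{pi} (-2*t) cos(5*t) dt = (2/25) - (-2/25) = 4/25.
Hence a_5 = (2/pi)·(4/25) = 8/(25*pi).

8/(25*pi)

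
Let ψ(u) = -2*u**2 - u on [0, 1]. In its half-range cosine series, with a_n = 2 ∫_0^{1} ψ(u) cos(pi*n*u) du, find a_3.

4/(3*pi**2)

a_3 = 2 ∫_0^{1} (-2*u**2 - u) cos(3*pi*u) du.
Integrating by parts twice (tabular method), an antiderivative of (-2*u**2 - u) cos(3*pi*u) is -2*u**2*sin(3*pi*u)/(3*pi) - u*sin(3*pi*u)/(3*pi) - 4*u*cos(3*pi*u)/(9*pi**2) + 4*sin(3*pi*u)/(27*pi**3) - cos(3*pi*u)/(9*pi**2); evaluating from 0 to 1: ∫_{0}^{1} (-2*u**2 - u) cos(3*pi*u) du = (5/(9*pi**2)) - (-1/(9*pi**2)) = 2/(3*pi**2).
Hence a_3 = 2·(2/(3*pi**2)) = 4/(3*pi**2).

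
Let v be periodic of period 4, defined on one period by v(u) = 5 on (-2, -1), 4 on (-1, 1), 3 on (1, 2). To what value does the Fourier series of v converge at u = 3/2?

v is continuous at u = 3/2 with value 3, so the series converges to 3 there.

3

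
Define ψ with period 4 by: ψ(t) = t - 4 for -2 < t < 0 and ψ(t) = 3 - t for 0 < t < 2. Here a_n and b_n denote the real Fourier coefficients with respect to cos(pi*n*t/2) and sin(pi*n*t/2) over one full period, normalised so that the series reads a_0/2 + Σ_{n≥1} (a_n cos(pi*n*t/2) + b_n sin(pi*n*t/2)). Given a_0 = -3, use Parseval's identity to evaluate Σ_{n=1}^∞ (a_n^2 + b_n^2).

Parseval: a_0^2/2 + Σ_{n≥1} (a_n^2+b_n^2) = 1/2 ∫_{-2}^{2} ψ(t)^2 dt = 89/3.
Subtract a_0^2/2 = 9/2: Σ (a_n^2+b_n^2) = 151/6.

151/6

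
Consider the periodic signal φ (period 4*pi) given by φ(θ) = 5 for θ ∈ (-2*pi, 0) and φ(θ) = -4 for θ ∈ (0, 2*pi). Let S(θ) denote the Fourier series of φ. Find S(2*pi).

1/2

θ = 2*pi differs from θ = -2*pi by 1 full period(s), and the series is 4*pi-periodic.
At θ = -2*pi the one-sided limits are φ(-2*pi^-) = -4 and φ(-2*pi^+) = 5.
By Dirichlet's theorem the series converges to their average, [(-4) + (5)]/2 = 1/2.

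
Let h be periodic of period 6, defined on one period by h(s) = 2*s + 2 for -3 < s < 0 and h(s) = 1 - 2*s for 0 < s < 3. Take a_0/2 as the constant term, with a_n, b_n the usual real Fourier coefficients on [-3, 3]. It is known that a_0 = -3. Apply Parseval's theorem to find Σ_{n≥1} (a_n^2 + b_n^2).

Parseval: a_0^2/2 + Σ_{n≥1} (a_n^2+b_n^2) = 1/3 ∫_{-3}^{3} h(s)^2 ds = 11.
Subtract a_0^2/2 = 9/2: Σ (a_n^2+b_n^2) = 13/2.

13/2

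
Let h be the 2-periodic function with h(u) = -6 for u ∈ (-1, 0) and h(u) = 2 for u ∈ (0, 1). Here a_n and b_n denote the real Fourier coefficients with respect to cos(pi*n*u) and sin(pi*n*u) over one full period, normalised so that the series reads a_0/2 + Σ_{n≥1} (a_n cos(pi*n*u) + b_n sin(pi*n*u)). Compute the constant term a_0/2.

-2

a_0 = ∫_{-1}^{1} h(u) du = -4.
So the constant term a_0/2 = -2.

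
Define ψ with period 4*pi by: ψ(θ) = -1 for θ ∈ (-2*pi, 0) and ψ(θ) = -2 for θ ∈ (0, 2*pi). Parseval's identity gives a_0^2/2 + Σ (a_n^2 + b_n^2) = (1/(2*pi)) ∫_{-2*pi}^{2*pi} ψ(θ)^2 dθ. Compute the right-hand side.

5

(1/(2*pi)) ∫_{-2*pi}^{2*pi} ψ(θ)^2 dθ = (1/(2*pi)) · (10*pi) = 5.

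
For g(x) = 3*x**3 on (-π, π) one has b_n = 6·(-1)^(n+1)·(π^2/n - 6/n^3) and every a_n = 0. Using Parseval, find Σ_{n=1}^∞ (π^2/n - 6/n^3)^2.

Parseval: Σ b_n^2 = (1/π) ∫_{-π}^{π} g(x)^2 dx = 18*pi**6/7.
b_n^2 = 36·(π^2/n - 6/n^3)^2, so the sum equals (18*pi**6/7)/36 = pi**6/14.

pi**6/14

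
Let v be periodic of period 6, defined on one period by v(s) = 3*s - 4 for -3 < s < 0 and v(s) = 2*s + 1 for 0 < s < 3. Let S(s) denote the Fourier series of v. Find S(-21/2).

4

s = -21/2 differs from s = 3/2 by -2 full period(s), and the series is 6-periodic.
v is continuous at s = 3/2 with value 4, so the series converges to 4 there.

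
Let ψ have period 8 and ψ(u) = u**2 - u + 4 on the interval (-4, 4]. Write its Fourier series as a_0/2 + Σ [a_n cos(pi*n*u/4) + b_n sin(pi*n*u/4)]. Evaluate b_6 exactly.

4/(3*pi)

b_6 = 1/4 ∫_{-4}^{4} ψ(u) sin(3*pi*u/2) du.
Integrating by parts twice (tabular method), an antiderivative of (u**2 - u + 4) sin(3*pi*u/2) is -2*u**2*cos(3*pi*u/2)/(3*pi) + 8*u*sin(3*pi*u/2)/(9*pi**2) + 2*u*cos(3*pi*u/2)/(3*pi) - 4*sin(3*pi*u/2)/(9*pi**2) - 8*cos(3*pi*u/2)/(3*pi) + 16*cos(3*pi*u/2)/(27*pi**3); evaluating from -4 to 4: ∫_{-4}^{4} (u**2 - u + 4) sin(3*pi*u/2) du = (16*(1 - 18*pi**2)/(27*pi**3)) - (-16/pi + 16/(27*pi**3)) = 16/(3*pi).
Hence b_6 = (1/4)·(16/(3*pi)) = 4/(3*pi).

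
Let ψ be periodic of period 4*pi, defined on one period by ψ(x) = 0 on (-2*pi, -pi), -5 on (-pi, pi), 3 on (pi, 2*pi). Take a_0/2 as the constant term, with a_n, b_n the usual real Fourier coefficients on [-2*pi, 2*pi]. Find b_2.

b_2 = (1/(2*pi)) ∫_{-2*pi}^{2*pi} ψ(x) sin(x) dx.
Split the integral at the breakpoints.
∫_{-2*pi}^{-pi} (0) sin(x) dx = 0.
Directly, an antiderivative of (-5) sin(x) is 5*cos(x); evaluating from -pi to pi: ∫_{-pi}^{pi} (-5) sin(x) dx = (-5) - (-5) = 0.
Directly, an antiderivative of (3) sin(x) is -3*cos(x); evaluating from pi to 2*pi: ∫_{pi}^{2*pi} (3) sin(x) dx = (-3) - (3) = -6.
Summing the pieces and multiplying by (1/(2*pi)) gives b_2 = -3/pi.

-3/pi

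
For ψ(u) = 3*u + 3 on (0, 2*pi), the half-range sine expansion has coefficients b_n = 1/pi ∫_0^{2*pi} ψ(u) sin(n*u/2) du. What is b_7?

12*(1 + pi)/(7*pi)

b_7 = 1/pi ∫_0^{2*pi} (3*u + 3) sin(7*u/2) du.
Integrating by parts (boundary term plus one more integral), an antiderivative of (3*u + 3) sin(7*u/2) is -6*u*cos(7*u/2)/7 + 12*sin(7*u/2)/49 - 6*cos(7*u/2)/7; evaluating from 0 to 2*pi: ∫_{0}^{2*pi} (3*u + 3) sin(7*u/2) du = (6/7 + 12*pi/7) - (-6/7) = 12/7 + 12*pi/7.
Hence b_7 = (1/pi)·(12/7 + 12*pi/7) = 12*(1 + pi)/(7*pi).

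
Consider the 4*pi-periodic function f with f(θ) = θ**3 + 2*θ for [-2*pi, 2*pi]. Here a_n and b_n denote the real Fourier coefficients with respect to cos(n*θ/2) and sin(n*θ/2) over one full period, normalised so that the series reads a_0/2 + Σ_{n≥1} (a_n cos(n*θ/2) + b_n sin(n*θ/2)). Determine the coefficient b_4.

-4*pi**2 - 1/2

b_4 = (1/(2*pi)) ∫_{-2*pi}^{2*pi} f(θ) sin(2*θ) dθ.
f is odd and sin(2*θ) is odd, so the integrand is even and b_4 = 1/pi ∫_0^{2*pi} f(θ) sin(2*θ) dθ.
Integrating by parts three times (tabular method), an antiderivative of (θ**3 + 2*θ) sin(2*θ) is -θ**3*cos(2*θ)/2 + 3*θ**2*sin(2*θ)/4 - θ*cos(2*θ)/4 + sin(2*θ)/8; evaluating from 0 to 2*pi: ∫_{0}^{2*pi} (θ**3 + 2*θ) sin(2*θ) dθ = (-4*pi**3 - pi/2) - (0) = -4*pi**3 - pi/2.
Hence b_4 = (1/pi)·(-4*pi**3 - pi/2) = -4*pi**2 - 1/2.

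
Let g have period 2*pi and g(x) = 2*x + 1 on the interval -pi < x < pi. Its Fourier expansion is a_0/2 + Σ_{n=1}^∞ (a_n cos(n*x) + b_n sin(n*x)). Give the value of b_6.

b_6 = 1/pi ∫_{-pi}^{pi} g(x) sin(6*x) dx.
Integrating by parts (boundary term plus one more integral), an antiderivative of (2*x + 1) sin(6*x) is -x*cos(6*x)/3 + sin(6*x)/18 - cos(6*x)/6; evaluating from -pi to pi: ∫_{-pi}^{pi} (2*x + 1) sin(6*x) dx = (-pi/3 - 1/6) - (-1/6 + pi/3) = -2*pi/3.
Hence b_6 = (1/pi)·(-2*pi/3) = -2/3.

-2/3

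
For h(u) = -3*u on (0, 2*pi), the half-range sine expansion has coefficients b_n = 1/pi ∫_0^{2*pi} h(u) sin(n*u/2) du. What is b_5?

b_5 = 1/pi ∫_0^{2*pi} (-3*u) sin(5*u/2) du.
Integrating by parts (boundary term plus one more integral), an antiderivative of (-3*u) sin(5*u/2) is 6*u*cos(5*u/2)/5 - 12*sin(5*u/2)/25; evaluating from 0 to 2*pi: ∫_{0}^{2*pi} (-3*u) sin(5*u/2) du = (-12*pi/5) - (0) = -12*pi/5.
Hence b_5 = (1/pi)·(-12*pi/5) = -12/5.

-12/5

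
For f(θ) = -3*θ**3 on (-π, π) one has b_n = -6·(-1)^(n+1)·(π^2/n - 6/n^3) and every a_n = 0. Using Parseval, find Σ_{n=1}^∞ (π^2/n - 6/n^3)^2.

Parseval: Σ b_n^2 = (1/π) ∫_{-π}^{π} f(θ)^2 dθ = 18*pi**6/7.
b_n^2 = 36·(π^2/n - 6/n^3)^2, so the sum equals (18*pi**6/7)/36 = pi**6/14.

pi**6/14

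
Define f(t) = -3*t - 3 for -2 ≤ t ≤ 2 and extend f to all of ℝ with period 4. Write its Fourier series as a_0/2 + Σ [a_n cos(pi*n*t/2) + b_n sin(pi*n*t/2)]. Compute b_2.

b_2 = 1/2 ∫_{-2}^{2} f(t) sin(pi*t) dt.
Integrating by parts (boundary term plus one more integral), an antiderivative of (-3*t - 3) sin(pi*t) is 3*t*cos(pi*t)/pi - 3*sin(pi*t)/pi**2 + 3*cos(pi*t)/pi; evaluating from -2 to 2: ∫_{-2}^{2} (-3*t - 3) sin(pi*t) dt = (9/pi) - (-3/pi) = 12/pi.
Hence b_2 = (1/2)·(12/pi) = 6/pi.

6/pi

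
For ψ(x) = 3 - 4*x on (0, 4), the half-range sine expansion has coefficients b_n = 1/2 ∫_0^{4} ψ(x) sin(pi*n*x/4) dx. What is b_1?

b_1 = 1/2 ∫_0^{4} (3 - 4*x) sin(pi*x/4) dx.
Integrating by parts (boundary term plus one more integral), an antiderivative of (3 - 4*x) sin(pi*x/4) is 16*x*cos(pi*x/4)/pi - 64*sin(pi*x/4)/pi**2 - 12*cos(pi*x/4)/pi; evaluating from 0 to 4: ∫_{0}^{4} (3 - 4*x) sin(pi*x/4) dx = (-52/pi) - (-12/pi) = -40/pi.
Hence b_1 = (1/2)·(-40/pi) = -20/pi.

-20/pi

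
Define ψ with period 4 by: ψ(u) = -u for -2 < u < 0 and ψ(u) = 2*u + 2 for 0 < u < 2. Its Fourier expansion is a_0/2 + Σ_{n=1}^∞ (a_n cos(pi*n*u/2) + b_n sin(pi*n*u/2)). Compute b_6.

b_6 = 1/2 ∫_{-2}^{2} ψ(u) sin(3*pi*u) du.
Split the integral at the breakpoints.
Integrating by parts (boundary term plus one more integral), an antiderivative of (-u) sin(3*pi*u) is u*cos(3*pi*u)/(3*pi) - sin(3*pi*u)/(9*pi**2); evaluating from -2 to 0: ∫_{-2}^{0} (-u) sin(3*pi*u) du = (0) - (-2/(3*pi)) = 2/(3*pi).
Integrating by parts (boundary term plus one more integral), an antiderivative of (2*u + 2) sin(3*pi*u) is -2*u*cos(3*pi*u)/(3*pi) + 2*sin(3*pi*u)/(9*pi**2) - 2*cos(3*pi*u)/(3*pi); evaluating from 0 to 2: ∫_{0}^{2} (2*u + 2) sin(3*pi*u) du = (-2/pi) - (-2/(3*pi)) = -4/(3*pi).
Summing the pieces and multiplying by (1/2) gives b_6 = -1/(3*pi).

-1/(3*pi)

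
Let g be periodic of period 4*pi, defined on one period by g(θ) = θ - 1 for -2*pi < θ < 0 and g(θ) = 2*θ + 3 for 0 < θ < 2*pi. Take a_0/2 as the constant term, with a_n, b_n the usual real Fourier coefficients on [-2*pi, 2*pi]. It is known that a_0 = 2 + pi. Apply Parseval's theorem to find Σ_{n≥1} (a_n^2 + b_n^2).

Parseval: a_0^2/2 + Σ_{n≥1} (a_n^2+b_n^2) = (1/(2*pi)) ∫_{-2*pi}^{2*pi} g(θ)^2 dθ = 10 + 14*pi + 20*pi**2/3.
Subtract a_0^2/2 = (2 + pi)**2/2: Σ (a_n^2+b_n^2) = 8 + 12*pi + 37*pi**2/6.

8 + 12*pi + 37*pi**2/6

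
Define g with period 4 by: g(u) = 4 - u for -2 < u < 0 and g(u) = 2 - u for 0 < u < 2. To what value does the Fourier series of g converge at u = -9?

5

u = -9 differs from u = -1 by -2 full period(s), and the series is 4-periodic.
g is continuous at u = -1 with value 5, so the series converges to 5 there.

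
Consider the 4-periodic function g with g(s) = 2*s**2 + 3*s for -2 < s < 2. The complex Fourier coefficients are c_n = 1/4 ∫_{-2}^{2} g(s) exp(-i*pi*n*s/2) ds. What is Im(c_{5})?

-6/(5*pi)

Since g is real-valued, Im(c_{5}) = -1/4 ∫_{-2}^{2} g(s) sin(5*pi*s/2) ds = -b_{5}/2.
Integrating by parts twice (tabular method), an antiderivative of (2*s**2 + 3*s) sin(5*pi*s/2) is -4*s**2*cos(5*pi*s/2)/(5*pi) + 16*s*sin(5*pi*s/2)/(25*pi**2) - 6*s*cos(5*pi*s/2)/(5*pi) + 12*sin(5*pi*s/2)/(25*pi**2) + 32*cos(5*pi*s/2)/(125*pi**3); evaluating from -2 to 2: ∫_{-2}^{2} (2*s**2 + 3*s) sin(5*pi*s/2) ds = (4*(-8 + 175*pi**2)/(125*pi**3)) - (4*(-8 + 25*pi**2)/(125*pi**3)) = 24/(5*pi).
Hence Im(c_{5}) = (-1/4)·(24/(5*pi)) = -6/(5*pi).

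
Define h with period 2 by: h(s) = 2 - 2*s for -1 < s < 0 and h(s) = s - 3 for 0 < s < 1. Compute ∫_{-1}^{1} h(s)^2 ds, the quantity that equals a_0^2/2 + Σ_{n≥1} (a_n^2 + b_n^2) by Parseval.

∫_{-1}^{1} h(s)^2 ds = 47/3.

47/3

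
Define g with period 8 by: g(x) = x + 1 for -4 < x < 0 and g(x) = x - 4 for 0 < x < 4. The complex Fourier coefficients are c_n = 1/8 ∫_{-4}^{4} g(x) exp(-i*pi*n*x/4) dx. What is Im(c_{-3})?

Since g is real-valued, Im(c_{-3}) = -1/8 ∫_{-4}^{4} g(x) sin(-3*pi*x/4) dx = b_{3}/2.
Split the integral at the breakpoints.
Integrating by parts (boundary term plus one more integral), an antiderivative of (x + 1) sin(-3*pi*x/4) is 4*x*cos(3*pi*x/4)/(3*pi) - 16*sin(3*pi*x/4)/(9*pi**2) + 4*cos(3*pi*x/4)/(3*pi); evaluating from -4 to 0: ∫_{-4}^{0} (x + 1) sin(-3*pi*x/4) dx = (4/(3*pi)) - (4/pi) = -8/(3*pi).
Integrating by parts (boundary term plus one more integral), an antiderivative of (x - 4) sin(-3*pi*x/4) is 4*x*cos(3*pi*x/4)/(3*pi) - 16*sin(3*pi*x/4)/(9*pi**2) - 16*cos(3*pi*x/4)/(3*pi); evaluating from 0 to 4: ∫_{0}^{4} (x - 4) sin(-3*pi*x/4) dx = (0) - (-16/(3*pi)) = 16/(3*pi).
So ∫_{-4}^{4} g(x) sin(-3*pi*x/4) dx = 8/(3*pi).
Hence Im(c_{-3}) = (-1/8)·(8/(3*pi)) = -1/(3*pi).

-1/(3*pi)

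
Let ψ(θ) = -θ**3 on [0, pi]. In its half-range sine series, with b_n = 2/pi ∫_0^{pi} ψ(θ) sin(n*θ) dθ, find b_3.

4/9 - 2*pi**2/3

b_3 = 2/pi ∫_0^{pi} (-θ**3) sin(3*θ) dθ.
Integrating by parts three times (tabular method), an antiderivative of (-θ**3) sin(3*θ) is θ**3*cos(3*θ)/3 - θ**2*sin(3*θ)/3 - 2*θ*cos(3*θ)/9 + 2*sin(3*θ)/27; evaluating from 0 to pi: ∫_{0}^{pi} (-θ**3) sin(3*θ) dθ = (pi*(2 - 3*pi**2)/9) - (0) = pi*(2 - 3*pi**2)/9.
Hence b_3 = (2/pi)·(pi*(2 - 3*pi**2)/9) = 4/9 - 2*pi**2/3.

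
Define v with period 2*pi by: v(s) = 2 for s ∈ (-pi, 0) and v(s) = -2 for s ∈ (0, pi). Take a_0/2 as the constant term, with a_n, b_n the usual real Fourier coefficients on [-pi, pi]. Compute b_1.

b_1 = 1/pi ∫_{-pi}^{pi} v(s) sin(s) ds.
v is odd and sin(s) is odd, so the integrand is even and b_1 = 2/pi ∫_0^{pi} v(s) sin(s) ds.
Directly, an antiderivative of (-2) sin(s) is 2*cos(s); evaluating from 0 to pi: ∫_{0}^{pi} (-2) sin(s) ds = (-2) - (2) = -4.
Hence b_1 = (2/pi)·(-4) = -8/pi.

-8/pi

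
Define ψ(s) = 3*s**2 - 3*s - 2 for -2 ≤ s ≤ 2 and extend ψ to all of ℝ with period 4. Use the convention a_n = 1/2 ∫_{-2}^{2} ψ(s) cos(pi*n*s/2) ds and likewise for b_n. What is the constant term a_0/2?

2

a_0 = 1/2 ∫_{-2}^{2} ψ(s) ds = 1/2 · (8) = 4.
So the constant term a_0/2 = 2.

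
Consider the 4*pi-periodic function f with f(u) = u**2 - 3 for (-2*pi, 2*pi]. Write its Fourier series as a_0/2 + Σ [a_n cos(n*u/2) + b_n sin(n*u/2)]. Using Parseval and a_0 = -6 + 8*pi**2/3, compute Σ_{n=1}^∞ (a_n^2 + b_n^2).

128*pi**4/45

Parseval: a_0^2/2 + Σ_{n≥1} (a_n^2+b_n^2) = (1/(2*pi)) ∫_{-2*pi}^{2*pi} f(u)^2 du = -16*pi**2 + 18 + 32*pi**4/5.
Subtract a_0^2/2 = 2*(9 - 4*pi**2)**2/9: Σ (a_n^2+b_n^2) = 128*pi**4/45.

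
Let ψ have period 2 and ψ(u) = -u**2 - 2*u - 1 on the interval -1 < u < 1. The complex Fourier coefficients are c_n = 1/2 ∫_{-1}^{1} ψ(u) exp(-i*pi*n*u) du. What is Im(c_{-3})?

Since ψ is real-valued, Im(c_{-3}) = -1/2 ∫_{-1}^{1} ψ(u) sin(-3*pi*u) du = b_{3}/2.
Integrating by parts twice (tabular method), an antiderivative of (-u**2 - 2*u - 1) sin(-3*pi*u) is -u**2*cos(3*pi*u)/(3*pi) + 2*u*sin(3*pi*u)/(9*pi**2) - 2*u*cos(3*pi*u)/(3*pi) + 2*sin(3*pi*u)/(9*pi**2) - cos(3*pi*u)/(3*pi) + 2*cos(3*pi*u)/(27*pi**3); evaluating from -1 to 1: ∫_{-1}^{1} (-u**2 - 2*u - 1) sin(-3*pi*u) du = (2*(-1 + 18*pi**2)/(27*pi**3)) - (-2/(27*pi**3)) = 4/(3*pi).
Hence Im(c_{-3}) = (-1/2)·(4/(3*pi)) = -2/(3*pi).

-2/(3*pi)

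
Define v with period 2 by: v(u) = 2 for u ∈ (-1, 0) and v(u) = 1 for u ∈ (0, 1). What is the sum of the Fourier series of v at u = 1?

3/2

u = 1 differs from u = -1 by 1 full period(s), and the series is 2-periodic.
At u = -1 the one-sided limits are v(-1^-) = 1 and v(-1^+) = 2.
By Dirichlet's theorem the series converges to their average, [(1) + (2)]/2 = 3/2.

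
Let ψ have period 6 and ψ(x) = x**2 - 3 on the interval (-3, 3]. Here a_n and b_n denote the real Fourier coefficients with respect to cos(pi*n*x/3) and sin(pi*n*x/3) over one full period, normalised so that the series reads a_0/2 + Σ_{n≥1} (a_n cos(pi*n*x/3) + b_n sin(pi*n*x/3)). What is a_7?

a_7 = 1/3 ∫_{-3}^{3} ψ(x) cos(7*pi*x/3) dx.
ψ is even and cos(7*pi*x/3) is even, so the integrand is even and a_7 = 2/3 ∫_0^{3} ψ(x) cos(7*pi*x/3) dx.
Integrating by parts twice (tabular method), an antiderivative of (x**2 - 3) cos(7*pi*x/3) is 3*x**2*sin(7*pi*x/3)/(7*pi) + 18*x*cos(7*pi*x/3)/(49*pi**2) - 9*sin(7*pi*x/3)/(7*pi) - 54*sin(7*pi*x/3)/(343*pi**3); evaluating from 0 to 3: ∫_{0}^{3} (x**2 - 3) cos(7*pi*x/3) dx = (-54/(49*pi**2)) - (0) = -54/(49*pi**2).
Hence a_7 = (2/3)·(-54/(49*pi**2)) = -36/(49*pi**2).

-36/(49*pi**2)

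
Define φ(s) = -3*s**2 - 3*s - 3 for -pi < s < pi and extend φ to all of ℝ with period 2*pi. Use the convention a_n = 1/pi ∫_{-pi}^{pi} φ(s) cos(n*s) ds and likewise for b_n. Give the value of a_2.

a_2 = 1/pi ∫_{-pi}^{pi} φ(s) cos(2*s) ds.
Integrating by parts twice (tabular method), an antiderivative of (-3*s**2 - 3*s - 3) cos(2*s) is -3*s**2*sin(2*s)/2 - 3*s*sin(2*s)/2 - 3*s*cos(2*s)/2 - 3*sin(2*s)/4 - 3*cos(2*s)/4; evaluating from -pi to pi: ∫_{-pi}^{pi} (-3*s**2 - 3*s - 3) cos(2*s) ds = (-3*pi/2 - 3/4) - (-3/4 + 3*pi/2) = -3*pi.
Hence a_2 = (1/pi)·(-3*pi) = -3.

-3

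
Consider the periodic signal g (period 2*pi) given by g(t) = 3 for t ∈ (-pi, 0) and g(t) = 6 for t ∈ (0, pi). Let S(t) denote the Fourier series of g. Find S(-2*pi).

9/2

t = -2*pi differs from t = 0 by -1 full period(s), and the series is 2*pi-periodic.
At t = 0 the one-sided limits are g(0^-) = 3 and g(0^+) = 6.
By Dirichlet's theorem the series converges to their average, [(3) + (6)]/2 = 9/2.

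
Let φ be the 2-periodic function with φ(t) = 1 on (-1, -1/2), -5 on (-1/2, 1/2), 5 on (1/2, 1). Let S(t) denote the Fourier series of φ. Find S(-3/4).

1

φ is continuous at t = -3/4 with value 1, so the series converges to 1 there.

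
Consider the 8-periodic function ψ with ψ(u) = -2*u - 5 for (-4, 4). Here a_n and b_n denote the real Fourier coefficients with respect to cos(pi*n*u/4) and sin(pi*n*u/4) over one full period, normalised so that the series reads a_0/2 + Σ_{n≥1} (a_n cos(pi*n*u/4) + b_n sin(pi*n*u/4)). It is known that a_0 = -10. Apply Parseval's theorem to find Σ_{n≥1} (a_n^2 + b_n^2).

Parseval: a_0^2/2 + Σ_{n≥1} (a_n^2+b_n^2) = 1/4 ∫_{-4}^{4} ψ(u)^2 du = 278/3.
Subtract a_0^2/2 = 50: Σ (a_n^2+b_n^2) = 128/3.

128/3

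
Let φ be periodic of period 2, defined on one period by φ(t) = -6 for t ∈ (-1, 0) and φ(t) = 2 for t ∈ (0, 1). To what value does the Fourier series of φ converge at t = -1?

-2

At t = -1 the one-sided limits are φ(-1^-) = 2 and φ(-1^+) = -6.
By Dirichlet's theorem the series converges to their average, [(2) + (-6)]/2 = -2.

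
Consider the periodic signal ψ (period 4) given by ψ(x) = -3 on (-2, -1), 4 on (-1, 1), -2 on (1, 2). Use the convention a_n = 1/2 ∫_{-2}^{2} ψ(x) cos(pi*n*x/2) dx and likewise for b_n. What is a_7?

-13/(7*pi)

a_7 = 1/2 ∫_{-2}^{2} ψ(x) cos(7*pi*x/2) dx.
Split the integral at the breakpoints.
Directly, an antiderivative of (-3) cos(7*pi*x/2) is -6*sin(7*pi*x/2)/(7*pi); evaluating from -2 to -1: ∫_{-2}^{-1} (-3) cos(7*pi*x/2) dx = (-6/(7*pi)) - (0) = -6/(7*pi).
Directly, an antiderivative of (4) cos(7*pi*x/2) is 8*sin(7*pi*x/2)/(7*pi); evaluating from -1 to 1: ∫_{-1}^{1} (4) cos(7*pi*x/2) dx = (-8/(7*pi)) - (8/(7*pi)) = -16/(7*pi).
Directly, an antiderivative of (-2) cos(7*pi*x/2) is -4*sin(7*pi*x/2)/(7*pi); evaluating from 1 to 2: ∫_{1}^{2} (-2) cos(7*pi*x/2) dx = (0) - (4/(7*pi)) = -4/(7*pi).
Summing the pieces and multiplying by (1/2) gives a_7 = -13/(7*pi).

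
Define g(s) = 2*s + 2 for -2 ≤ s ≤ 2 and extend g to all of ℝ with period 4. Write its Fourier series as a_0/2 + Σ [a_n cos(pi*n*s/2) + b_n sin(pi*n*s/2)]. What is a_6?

0

a_6 = 1/2 ∫_{-2}^{2} g(s) cos(3*pi*s) ds.
Integrating by parts (boundary term plus one more integral), an antiderivative of (2*s + 2) cos(3*pi*s) is 2*s*sin(3*pi*s)/(3*pi) + 2*sin(3*pi*s)/(3*pi) + 2*cos(3*pi*s)/(9*pi**2); evaluating from -2 to 2: ∫_{-2}^{2} (2*s + 2) cos(3*pi*s) ds = (2/(9*pi**2)) - (2/(9*pi**2)) = 0.
Hence a_6 = (1/2)·(0) = 0.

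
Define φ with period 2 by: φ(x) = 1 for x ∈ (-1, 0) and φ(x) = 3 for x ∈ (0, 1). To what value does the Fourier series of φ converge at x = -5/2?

x = -5/2 differs from x = -1/2 by -1 full period(s), and the series is 2-periodic.
φ is continuous at x = -1/2 with value 1, so the series converges to 1 there.

1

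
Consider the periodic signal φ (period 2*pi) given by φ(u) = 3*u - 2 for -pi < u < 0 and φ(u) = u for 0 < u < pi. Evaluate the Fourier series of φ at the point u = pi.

At u = pi the one-sided limits are φ(pi^-) = pi and φ(pi^+) = -3*pi - 2.
By Dirichlet's theorem the series converges to their average, [(pi) + (-3*pi - 2)]/2 = -pi - 1.

-pi - 1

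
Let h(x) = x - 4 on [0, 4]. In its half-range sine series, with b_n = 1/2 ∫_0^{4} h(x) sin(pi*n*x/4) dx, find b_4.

-2/pi

b_4 = 1/2 ∫_0^{4} (x - 4) sin(pi*x) dx.
Integrating by parts (boundary term plus one more integral), an antiderivative of (x - 4) sin(pi*x) is -x*cos(pi*x)/pi + sin(pi*x)/pi**2 + 4*cos(pi*x)/pi; evaluating from 0 to 4: ∫_{0}^{4} (x - 4) sin(pi*x) dx = (0) - (4/pi) = -4/pi.
Hence b_4 = (1/2)·(-4/pi) = -2/pi.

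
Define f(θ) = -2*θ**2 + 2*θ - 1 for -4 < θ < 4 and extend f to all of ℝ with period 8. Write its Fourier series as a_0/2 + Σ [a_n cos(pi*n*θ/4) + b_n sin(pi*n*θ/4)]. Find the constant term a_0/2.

-35/3

a_0 = 1/4 ∫_{-4}^{4} f(θ) dθ = 1/4 · (-280/3) = -70/3.
So the constant term a_0/2 = -35/3.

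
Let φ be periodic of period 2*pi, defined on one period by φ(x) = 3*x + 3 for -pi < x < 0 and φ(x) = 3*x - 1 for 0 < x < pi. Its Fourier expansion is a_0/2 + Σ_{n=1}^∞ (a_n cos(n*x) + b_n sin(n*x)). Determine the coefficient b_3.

2 - 8/(3*pi)

b_3 = 1/pi ∫_{-pi}^{pi} φ(x) sin(3*x) dx.
Split the integral at the breakpoints.
Integrating by parts (boundary term plus one more integral), an antiderivative of (3*x + 3) sin(3*x) is -x*cos(3*x) + sin(3*x)/3 - cos(3*x); evaluating from -pi to 0: ∫_{-pi}^{0} (3*x + 3) sin(3*x) dx = (-1) - (1 - pi) = -2 + pi.
Integrating by parts (boundary term plus one more integral), an antiderivative of (3*x - 1) sin(3*x) is -x*cos(3*x) + sin(3*x)/3 + cos(3*x)/3; evaluating from 0 to pi: ∫_{0}^{pi} (3*x - 1) sin(3*x) dx = (-1/3 + pi) - (1/3) = -2/3 + pi.
Summing the pieces and multiplying by (1/pi) gives b_3 = 2 - 8/(3*pi).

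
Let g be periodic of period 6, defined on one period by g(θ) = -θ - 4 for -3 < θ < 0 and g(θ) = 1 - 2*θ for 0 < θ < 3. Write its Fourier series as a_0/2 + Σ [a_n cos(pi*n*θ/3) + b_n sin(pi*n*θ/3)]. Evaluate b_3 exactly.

b_3 = 1/3 ∫_{-3}^{3} g(θ) sin(pi*θ) dθ.
Split the integral at the breakpoints.
Integrating by parts (boundary term plus one more integral), an antiderivative of (-θ - 4) sin(pi*θ) is θ*cos(pi*θ)/pi - sin(pi*θ)/pi**2 + 4*cos(pi*θ)/pi; evaluating from -3 to 0: ∫_{-3}^{0} (-θ - 4) sin(pi*θ) dθ = (4/pi) - (-1/pi) = 5/pi.
Integrating by parts (boundary term plus one more integral), an antiderivative of (1 - 2*θ) sin(pi*θ) is 2*θ*cos(pi*θ)/pi - 2*sin(pi*θ)/pi**2 - cos(pi*θ)/pi; evaluating from 0 to 3: ∫_{0}^{3} (1 - 2*θ) sin(pi*θ) dθ = (-5/pi) - (-1/pi) = -4/pi.
Summing the pieces and multiplying by (1/3) gives b_3 = 1/(3*pi).

1/(3*pi)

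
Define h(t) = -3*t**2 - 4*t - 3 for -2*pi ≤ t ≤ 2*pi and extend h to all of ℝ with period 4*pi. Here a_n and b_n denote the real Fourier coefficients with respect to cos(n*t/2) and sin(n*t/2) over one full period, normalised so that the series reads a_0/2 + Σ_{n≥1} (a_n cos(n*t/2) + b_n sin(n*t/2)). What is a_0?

-8*pi**2 - 6

a_0 = (1/(2*pi)) ∫_{-2*pi}^{2*pi} h(t) dt = (1/(2*pi)) · (-16*pi**3 - 12*pi) = -8*pi**2 - 6.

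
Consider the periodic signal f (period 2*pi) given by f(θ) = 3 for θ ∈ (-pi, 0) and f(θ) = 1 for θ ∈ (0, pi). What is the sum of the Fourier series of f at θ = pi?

At θ = pi the one-sided limits are f(pi^-) = 1 and f(pi^+) = 3.
By Dirichlet's theorem the series converges to their average, [(1) + (3)]/2 = 2.

2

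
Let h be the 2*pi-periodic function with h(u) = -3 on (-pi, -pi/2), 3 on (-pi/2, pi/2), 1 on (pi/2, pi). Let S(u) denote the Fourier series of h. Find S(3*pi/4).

1

h is continuous at u = 3*pi/4 with value 1, so the series converges to 1 there.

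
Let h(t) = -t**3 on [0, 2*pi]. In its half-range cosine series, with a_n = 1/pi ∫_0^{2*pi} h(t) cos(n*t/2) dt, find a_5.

48*(-4 + 25*pi**2)/(625*pi)

a_5 = 1/pi ∫_0^{2*pi} (-t**3) cos(5*t/2) dt.
Integrating by parts three times (tabular method), an antiderivative of (-t**3) cos(5*t/2) is -2*t**3*sin(5*t/2)/5 - 12*t**2*cos(5*t/2)/25 + 48*t*sin(5*t/2)/125 + 96*cos(5*t/2)/625; evaluating from 0 to 2*pi: ∫_{0}^{2*pi} (-t**3) cos(5*t/2) dt = (-96/625 + 48*pi**2/25) - (96/625) = -192/625 + 48*pi**2/25.
Hence a_5 = (1/pi)·(-192/625 + 48*pi**2/25) = 48*(-4 + 25*pi**2)/(625*pi).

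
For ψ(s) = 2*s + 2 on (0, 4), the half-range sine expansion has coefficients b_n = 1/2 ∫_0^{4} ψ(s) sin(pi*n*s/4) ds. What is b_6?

b_6 = 1/2 ∫_0^{4} (2*s + 2) sin(3*pi*s/2) ds.
Integrating by parts (boundary term plus one more integral), an antiderivative of (2*s + 2) sin(3*pi*s/2) is -4*s*cos(3*pi*s/2)/(3*pi) + 8*sin(3*pi*s/2)/(9*pi**2) - 4*cos(3*pi*s/2)/(3*pi); evaluating from 0 to 4: ∫_{0}^{4} (2*s + 2) sin(3*pi*s/2) ds = (-20/(3*pi)) - (-4/(3*pi)) = -16/(3*pi).
Hence b_6 = (1/2)·(-16/(3*pi)) = -8/(3*pi).

-8/(3*pi)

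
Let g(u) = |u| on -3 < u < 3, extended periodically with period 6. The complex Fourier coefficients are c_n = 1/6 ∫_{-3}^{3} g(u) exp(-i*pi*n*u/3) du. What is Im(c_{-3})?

Since g is real-valued, Im(c_{-3}) = -1/6 ∫_{-3}^{3} g(u) sin(-pi*u) du = b_{3}/2.
(g is even, so the integrand is odd over a symmetric interval and the integral vanishes.)

0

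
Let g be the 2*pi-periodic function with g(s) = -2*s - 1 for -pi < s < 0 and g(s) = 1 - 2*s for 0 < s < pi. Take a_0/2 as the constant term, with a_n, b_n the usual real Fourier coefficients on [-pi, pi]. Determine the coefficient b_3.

b_3 = 1/pi ∫_{-pi}^{pi} g(s) sin(3*s) ds.
g is odd and sin(3*s) is odd, so the integrand is even and b_3 = 2/pi ∫_0^{pi} g(s) sin(3*s) ds.
Integrating by parts (boundary term plus one more integral), an antiderivative of (1 - 2*s) sin(3*s) is 2*s*cos(3*s)/3 - 2*sin(3*s)/9 - cos(3*s)/3; evaluating from 0 to pi: ∫_{0}^{pi} (1 - 2*s) sin(3*s) ds = (1/3 - 2*pi/3) - (-1/3) = 2/3 - 2*pi/3.
Hence b_3 = (2/pi)·(2/3 - 2*pi/3) = 4*(1 - pi)/(3*pi).

4*(1 - pi)/(3*pi)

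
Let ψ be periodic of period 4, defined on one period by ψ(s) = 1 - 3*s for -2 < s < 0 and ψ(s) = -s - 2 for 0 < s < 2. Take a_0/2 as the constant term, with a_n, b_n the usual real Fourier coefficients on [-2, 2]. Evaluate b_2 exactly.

4/pi

b_2 = 1/2 ∫_{-2}^{2} ψ(s) sin(pi*s) ds.
Split the integral at the breakpoints.
Integrating by parts (boundary term plus one more integral), an antiderivative of (1 - 3*s) sin(pi*s) is 3*s*cos(pi*s)/pi - 3*sin(pi*s)/pi**2 - cos(pi*s)/pi; evaluating from -2 to 0: ∫_{-2}^{0} (1 - 3*s) sin(pi*s) ds = (-1/pi) - (-7/pi) = 6/pi.
Integrating by parts (boundary term plus one more integral), an antiderivative of (-s - 2) sin(pi*s) is s*cos(pi*s)/pi - sin(pi*s)/pi**2 + 2*cos(pi*s)/pi; evaluating from 0 to 2: ∫_{0}^{2} (-s - 2) sin(pi*s) ds = (4/pi) - (2/pi) = 2/pi.
Summing the pieces and multiplying by (1/2) gives b_2 = 4/pi.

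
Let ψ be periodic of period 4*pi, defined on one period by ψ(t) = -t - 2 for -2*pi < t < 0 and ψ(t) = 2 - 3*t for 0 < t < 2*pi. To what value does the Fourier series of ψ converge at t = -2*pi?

-2*pi

At t = -2*pi the one-sided limits are ψ(-2*pi^-) = 2 - 6*pi and ψ(-2*pi^+) = -2 + 2*pi.
By Dirichlet's theorem the series converges to their average, [(2 - 6*pi) + (-2 + 2*pi)]/2 = -2*pi.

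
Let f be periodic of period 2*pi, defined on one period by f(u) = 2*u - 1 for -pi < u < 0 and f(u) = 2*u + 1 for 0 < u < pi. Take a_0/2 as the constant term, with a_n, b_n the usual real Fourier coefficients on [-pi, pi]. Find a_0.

0

a_0 = 1/pi ∫_{-pi}^{pi} f(u) du = 1/pi · (0) = 0.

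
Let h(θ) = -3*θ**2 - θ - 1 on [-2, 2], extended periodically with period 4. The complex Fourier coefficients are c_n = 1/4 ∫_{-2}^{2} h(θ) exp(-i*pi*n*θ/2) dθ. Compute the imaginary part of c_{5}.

2/(5*pi)

Since h is real-valued, Im(c_{5}) = -1/4 ∫_{-2}^{2} h(θ) sin(5*pi*θ/2) dθ = -b_{5}/2.
Integrating by parts twice (tabular method), an antiderivative of (-3*θ**2 - θ - 1) sin(5*pi*θ/2) is 6*θ**2*cos(5*pi*θ/2)/(5*pi) - 24*θ*sin(5*pi*θ/2)/(25*pi**2) + 2*θ*cos(5*pi*θ/2)/(5*pi) - 4*sin(5*pi*θ/2)/(25*pi**2) - 48*cos(5*pi*θ/2)/(125*pi**3) + 2*cos(5*pi*θ/2)/(5*pi); evaluating from -2 to 2: ∫_{-2}^{2} (-3*θ**2 - θ - 1) sin(5*pi*θ/2) dθ = (-6/pi + 48/(125*pi**3)) - (2*(24 - 275*pi**2)/(125*pi**3)) = -8/(5*pi).
Hence Im(c_{5}) = (-1/4)·(-8/(5*pi)) = 2/(5*pi).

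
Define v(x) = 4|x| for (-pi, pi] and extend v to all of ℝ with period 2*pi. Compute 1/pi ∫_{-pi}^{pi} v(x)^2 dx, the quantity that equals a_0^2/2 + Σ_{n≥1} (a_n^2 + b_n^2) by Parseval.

32*pi**2/3

1/pi ∫_{-pi}^{pi} v(x)^2 dx = 1/pi · (32*pi**3/3) = 32*pi**2/3.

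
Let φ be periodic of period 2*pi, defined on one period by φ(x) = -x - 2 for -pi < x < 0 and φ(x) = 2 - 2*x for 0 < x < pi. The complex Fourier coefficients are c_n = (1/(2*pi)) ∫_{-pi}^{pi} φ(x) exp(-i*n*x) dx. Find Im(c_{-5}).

Since φ is real-valued, Im(c_{-5}) = -(1/(2*pi)) ∫_{-pi}^{pi} φ(x) sin(-5*x) dx = b_{5}/2.
Split the integral at the breakpoints.
Integrating by parts (boundary term plus one more integral), an antiderivative of (-x - 2) sin(-5*x) is -x*cos(5*x)/5 + sin(5*x)/25 - 2*cos(5*x)/5; evaluating from -pi to 0: ∫_{-pi}^{0} (-x - 2) sin(-5*x) dx = (-2/5) - (2/5 - pi/5) = -4/5 + pi/5.
Integrating by parts (boundary term plus one more integral), an antiderivative of (2 - 2*x) sin(-5*x) is -2*x*cos(5*x)/5 + 2*sin(5*x)/25 + 2*cos(5*x)/5; evaluating from 0 to pi: ∫_{0}^{pi} (2 - 2*x) sin(-5*x) dx = (-2/5 + 2*pi/5) - (2/5) = -4/5 + 2*pi/5.
So ∫_{-pi}^{pi} φ(x) sin(-5*x) dx = -8/5 + 3*pi/5.
Hence Im(c_{-5}) = (-1/(2*pi))·(-8/5 + 3*pi/5) = (8 - 3*pi)/(10*pi).

(8 - 3*pi)/(10*pi)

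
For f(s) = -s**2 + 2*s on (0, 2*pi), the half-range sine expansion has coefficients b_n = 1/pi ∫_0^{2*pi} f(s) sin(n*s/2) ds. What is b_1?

b_1 = 1/pi ∫_0^{2*pi} (-s**2 + 2*s) sin(s/2) ds.
Integrating by parts twice (tabular method), an antiderivative of (-s**2 + 2*s) sin(s/2) is 2*s**2*cos(s/2) - 8*s*sin(s/2) - 4*s*cos(s/2) + 8*sin(s/2) - 16*cos(s/2); evaluating from 0 to 2*pi: ∫_{0}^{2*pi} (-s**2 + 2*s) sin(s/2) ds = (-8*pi**2 + 16 + 8*pi) - (-16) = -8*pi**2 + 8*pi + 32.
Hence b_1 = (1/pi)·(-8*pi**2 + 8*pi + 32) = -8*pi + 8 + 32/pi.

-8*pi + 8 + 32/pi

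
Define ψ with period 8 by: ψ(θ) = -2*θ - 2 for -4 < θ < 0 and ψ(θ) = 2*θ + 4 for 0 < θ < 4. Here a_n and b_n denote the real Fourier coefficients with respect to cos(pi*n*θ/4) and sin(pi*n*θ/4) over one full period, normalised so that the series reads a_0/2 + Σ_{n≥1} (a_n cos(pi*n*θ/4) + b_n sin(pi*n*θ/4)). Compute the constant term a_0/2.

5

a_0 = 1/4 ∫_{-4}^{4} ψ(θ) dθ = 1/4 · (40) = 10.
So the constant term a_0/2 = 5.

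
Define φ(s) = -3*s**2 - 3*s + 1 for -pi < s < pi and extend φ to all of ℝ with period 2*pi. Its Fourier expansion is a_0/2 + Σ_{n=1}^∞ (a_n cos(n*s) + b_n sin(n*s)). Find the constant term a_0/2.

1 - pi**2

a_0 = 1/pi ∫_{-pi}^{pi} φ(s) ds = 1/pi · (2*pi*(1 - pi**2)) = 2 - 2*pi**2.
So the constant term a_0/2 = 1 - pi**2.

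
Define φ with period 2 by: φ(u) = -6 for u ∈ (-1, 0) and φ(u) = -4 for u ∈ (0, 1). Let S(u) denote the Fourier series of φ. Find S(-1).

-5

At u = -1 the one-sided limits are φ(-1^-) = -4 and φ(-1^+) = -6.
By Dirichlet's theorem the series converges to their average, [(-4) + (-6)]/2 = -5.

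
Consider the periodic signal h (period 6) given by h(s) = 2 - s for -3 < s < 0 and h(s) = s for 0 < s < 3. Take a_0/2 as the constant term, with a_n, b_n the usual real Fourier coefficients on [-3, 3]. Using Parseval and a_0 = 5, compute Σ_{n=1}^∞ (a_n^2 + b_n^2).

7/2

Parseval: a_0^2/2 + Σ_{n≥1} (a_n^2+b_n^2) = 1/3 ∫_{-3}^{3} h(s)^2 ds = 16.
Subtract a_0^2/2 = 25/2: Σ (a_n^2+b_n^2) = 7/2.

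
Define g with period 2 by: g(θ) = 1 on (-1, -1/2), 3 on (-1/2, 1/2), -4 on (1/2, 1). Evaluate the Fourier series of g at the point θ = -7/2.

-1/2

θ = -7/2 differs from θ = 1/2 by -2 full period(s), and the series is 2-periodic.
At θ = 1/2 the one-sided limits are g(1/2^-) = 3 and g(1/2^+) = -4.
By Dirichlet's theorem the series converges to their average, [(3) + (-4)]/2 = -1/2.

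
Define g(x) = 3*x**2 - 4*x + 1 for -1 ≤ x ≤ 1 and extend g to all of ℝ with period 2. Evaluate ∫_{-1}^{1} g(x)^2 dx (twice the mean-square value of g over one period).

304/15

∫_{-1}^{1} g(x)^2 dx = 304/15.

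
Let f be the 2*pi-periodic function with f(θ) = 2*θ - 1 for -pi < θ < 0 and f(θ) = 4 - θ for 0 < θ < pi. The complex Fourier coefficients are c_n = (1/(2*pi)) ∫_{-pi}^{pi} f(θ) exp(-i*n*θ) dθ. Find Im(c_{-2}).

-1/4

Since f is real-valued, Im(c_{-2}) = -(1/(2*pi)) ∫_{-pi}^{pi} f(θ) sin(-2*θ) dθ = b_{2}/2.
Split the integral at the breakpoints.
Integrating by parts (boundary term plus one more integral), an antiderivative of (2*θ - 1) sin(-2*θ) is θ*cos(2*θ) - sin(2*θ)/2 - cos(2*θ)/2; evaluating from -pi to 0: ∫_{-pi}^{0} (2*θ - 1) sin(-2*θ) dθ = (-1/2) - (-pi - 1/2) = pi.
Integrating by parts (boundary term plus one more integral), an antiderivative of (4 - θ) sin(-2*θ) is -θ*cos(2*θ)/2 + sin(2*θ)/4 + 2*cos(2*θ); evaluating from 0 to pi: ∫_{0}^{pi} (4 - θ) sin(-2*θ) dθ = (2 - pi/2) - (2) = -pi/2.
So ∫_{-pi}^{pi} f(θ) sin(-2*θ) dθ = pi/2.
Hence Im(c_{-2}) = (-1/(2*pi))·(pi/2) = -1/4.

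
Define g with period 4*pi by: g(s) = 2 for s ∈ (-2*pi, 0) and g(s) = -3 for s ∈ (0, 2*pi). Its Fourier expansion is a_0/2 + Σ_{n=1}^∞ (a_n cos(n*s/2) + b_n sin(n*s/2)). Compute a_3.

a_3 = (1/(2*pi)) ∫_{-2*pi}^{2*pi} g(s) cos(3*s/2) ds.
Split the integral at the breakpoints.
Directly, an antiderivative of (2) cos(3*s/2) is 4*sin(3*s/2)/3; evaluating from -2*pi to 0: ∫_{-2*pi}^{0} (2) cos(3*s/2) ds = (0) - (0) = 0.
Directly, an antiderivative of (-3) cos(3*s/2) is -2*sin(3*s/2); evaluating from 0 to 2*pi: ∫_{0}^{2*pi} (-3) cos(3*s/2) ds = (0) - (0) = 0.
Summing the pieces and multiplying by (1/(2*pi)) gives a_3 = 0.

0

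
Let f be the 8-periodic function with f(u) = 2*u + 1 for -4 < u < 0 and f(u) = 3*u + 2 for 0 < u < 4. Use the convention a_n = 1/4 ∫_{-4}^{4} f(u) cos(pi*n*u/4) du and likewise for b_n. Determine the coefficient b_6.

b_6 = 1/4 ∫_{-4}^{4} f(u) sin(3*pi*u/2) du.
Split the integral at the breakpoints.
Integrating by parts (boundary term plus one more integral), an antiderivative of (2*u + 1) sin(3*pi*u/2) is -4*u*cos(3*pi*u/2)/(3*pi) + 8*sin(3*pi*u/2)/(9*pi**2) - 2*cos(3*pi*u/2)/(3*pi); evaluating from -4 to 0: ∫_{-4}^{0} (2*u + 1) sin(3*pi*u/2) du = (-2/(3*pi)) - (14/(3*pi)) = -16/(3*pi).
Integrating by parts (boundary term plus one more integral), an antiderivative of (3*u + 2) sin(3*pi*u/2) is -2*u*cos(3*pi*u/2)/pi + 4*sin(3*pi*u/2)/(3*pi**2) - 4*cos(3*pi*u/2)/(3*pi); evaluating from 0 to 4: ∫_{0}^{4} (3*u + 2) sin(3*pi*u/2) du = (-28/(3*pi)) - (-4/(3*pi)) = -8/pi.
Summing the pieces and multiplying by (1/4) gives b_6 = -10/(3*pi).

-10/(3*pi)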